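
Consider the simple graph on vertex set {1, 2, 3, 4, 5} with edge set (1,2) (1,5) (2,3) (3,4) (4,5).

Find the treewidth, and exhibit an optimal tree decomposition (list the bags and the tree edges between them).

Treewidth 2.
One such decomposition:
Bags: B1 = {1, 2, 5}  B2 = {2, 3, 5}  B3 = {3, 4, 5}
Tree: B1–B2, B2–B3

Each bag holds 3 vertices, so the decomposition has width 2, which upper-bounds the treewidth. For the lower bound, G contains the cycle 5–1–2–3–4–5, so G is not a forest; only forests have treewidth ≤ 1, hence tw(G) ≥ 2. The upper and lower bounds meet at 2, so that is the treewidth.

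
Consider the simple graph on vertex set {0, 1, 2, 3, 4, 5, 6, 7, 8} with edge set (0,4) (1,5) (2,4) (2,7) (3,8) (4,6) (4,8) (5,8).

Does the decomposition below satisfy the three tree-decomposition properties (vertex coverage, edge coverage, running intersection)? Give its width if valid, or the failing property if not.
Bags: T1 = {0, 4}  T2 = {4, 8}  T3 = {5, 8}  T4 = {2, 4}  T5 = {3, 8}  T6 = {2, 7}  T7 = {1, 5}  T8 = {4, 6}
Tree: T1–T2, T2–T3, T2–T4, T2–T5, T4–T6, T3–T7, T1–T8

Every vertex of G appears in some bag (union = {0, 1, 2, 3, 4, 5, 6, 7, 8}); every edge is covered by a bag; and for each vertex v the set of bags containing v is connected in the bag tree. The decomposition is therefore valid. The largest bag has 2 vertices, so the width is 1.

Yes; width 1.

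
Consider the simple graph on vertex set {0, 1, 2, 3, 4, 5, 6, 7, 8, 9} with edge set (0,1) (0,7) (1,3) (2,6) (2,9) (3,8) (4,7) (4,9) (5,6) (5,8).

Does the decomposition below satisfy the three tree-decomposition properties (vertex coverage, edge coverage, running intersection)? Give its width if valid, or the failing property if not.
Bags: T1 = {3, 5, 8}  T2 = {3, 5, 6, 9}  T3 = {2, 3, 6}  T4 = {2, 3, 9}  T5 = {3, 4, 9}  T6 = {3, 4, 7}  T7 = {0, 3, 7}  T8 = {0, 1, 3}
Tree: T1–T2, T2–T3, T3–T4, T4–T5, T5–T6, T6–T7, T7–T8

A tree decomposition must satisfy three properties: every vertex lies in some bag; for every edge, both endpoints lie together in some bag; and for every vertex, the bags containing it form a connected subtree. Here bags containing vertex 9 are not connected in the tree, so the decomposition is invalid.

No — bags containing vertex 9 are not connected in the tree.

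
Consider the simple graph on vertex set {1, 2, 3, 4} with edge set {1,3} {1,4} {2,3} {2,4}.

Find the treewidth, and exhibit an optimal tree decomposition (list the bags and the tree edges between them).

Each bag holds 3 vertices, so the decomposition has width 2, which upper-bounds the treewidth. The edges 4–1–3–2–4 form a cycle, so G is not a tree and its treewidth is at least 2. Combining the bounds, tw(G) = 2.

Treewidth 2.
One optimal decomposition is:
Bags: B1 = {1, 3, 4}  B2 = {2, 3, 4}
Tree: B1–B2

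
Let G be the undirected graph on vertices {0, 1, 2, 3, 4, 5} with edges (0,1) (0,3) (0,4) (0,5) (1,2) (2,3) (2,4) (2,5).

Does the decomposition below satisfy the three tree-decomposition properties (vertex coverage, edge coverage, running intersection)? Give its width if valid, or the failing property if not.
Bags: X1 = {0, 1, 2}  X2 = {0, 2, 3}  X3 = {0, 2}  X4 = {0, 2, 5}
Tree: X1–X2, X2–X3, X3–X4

No — vertex 4 appears in no bag.

A tree decomposition must satisfy three properties: every vertex lies in some bag; for every edge, both endpoints lie together in some bag; and for every vertex, the bags containing it form a connected subtree. Here vertex 4 appears in no bag, so the decomposition is invalid.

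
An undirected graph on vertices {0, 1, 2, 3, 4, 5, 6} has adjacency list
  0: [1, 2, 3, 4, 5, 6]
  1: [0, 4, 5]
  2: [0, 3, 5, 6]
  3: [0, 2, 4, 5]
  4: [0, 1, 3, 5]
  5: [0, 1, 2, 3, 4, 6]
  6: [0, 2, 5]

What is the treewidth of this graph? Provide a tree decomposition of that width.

Treewidth 3.
Bags: B1 = {0, 3, 4, 5}  B2 = {0, 2, 3, 5}  B3 = {0, 2, 5, 6}  B4 = {0, 1, 4, 5}
Tree: B1–B2, B2–B3, B1–B4

Each bag holds 4 vertices, so the decomposition has width 3, which upper-bounds the treewidth. On the other hand G contains the 4-clique {0, 1, 4, 5}. A clique must lie in a single bag of any decomposition, so no decomposition can have width below 3. Therefore the treewidth is 3.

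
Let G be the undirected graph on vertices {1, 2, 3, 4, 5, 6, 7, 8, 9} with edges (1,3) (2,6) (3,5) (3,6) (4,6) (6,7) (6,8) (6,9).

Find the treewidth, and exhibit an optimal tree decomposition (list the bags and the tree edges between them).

Treewidth 1.
One optimal decomposition is:
Bags: B1 = {3, 6}  B2 = {2, 6}  B3 = {3, 5}  B4 = {6, 8}  B5 = {6, 9}  B6 = {1, 3}  B7 = {6, 7}  B8 = {4, 6}
Tree: B1–B2, B1–B3, B1–B4, B4–B5, B1–B6, B5–B7, B7–B8

The largest bag has 2 vertices, giving width 1; this decomposition certifies tw(G) ≤ 1. Since G has at least one edge (e.g. 6–3), it is not an edgeless graph, so tw(G) ≥ 1. Hence tw(G) = 1 exactly.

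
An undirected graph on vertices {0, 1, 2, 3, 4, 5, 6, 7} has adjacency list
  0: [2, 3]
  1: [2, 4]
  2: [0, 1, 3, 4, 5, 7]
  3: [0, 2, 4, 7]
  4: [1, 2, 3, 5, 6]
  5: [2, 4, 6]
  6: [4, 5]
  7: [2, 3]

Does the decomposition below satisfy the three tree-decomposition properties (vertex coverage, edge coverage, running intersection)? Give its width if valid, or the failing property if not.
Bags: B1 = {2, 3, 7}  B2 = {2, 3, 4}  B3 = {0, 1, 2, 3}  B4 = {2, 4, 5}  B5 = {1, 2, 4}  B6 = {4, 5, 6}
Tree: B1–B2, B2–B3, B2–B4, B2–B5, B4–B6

No — bags containing vertex 1 are not connected in the tree.

A tree decomposition must satisfy three properties: every vertex lies in some bag; for every edge, both endpoints lie together in some bag; and for every vertex, the bags containing it form a connected subtree. Here bags containing vertex 1 are not connected in the tree, so the decomposition is invalid.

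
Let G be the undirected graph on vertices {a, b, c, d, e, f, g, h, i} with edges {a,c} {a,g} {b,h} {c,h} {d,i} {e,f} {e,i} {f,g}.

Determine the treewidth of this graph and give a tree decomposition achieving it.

Treewidth 1.
One such decomposition:
Bags: B1 = {b, h}  B2 = {c, h}  B3 = {a, c}  B4 = {a, g}  B5 = {f, g}  B6 = {e, f}  B7 = {e, i}  B8 = {d, i}
Tree: B1–B2, B2–B3, B3–B4, B4–B5, B5–B6, B6–B7, B7–B8

Each bag holds 2 vertices, so the decomposition has width 1, which upper-bounds the treewidth. Any graph with an edge has treewidth ≥ 1, and G has the edge b–h. The upper and lower bounds meet at 1, so that is the treewidth.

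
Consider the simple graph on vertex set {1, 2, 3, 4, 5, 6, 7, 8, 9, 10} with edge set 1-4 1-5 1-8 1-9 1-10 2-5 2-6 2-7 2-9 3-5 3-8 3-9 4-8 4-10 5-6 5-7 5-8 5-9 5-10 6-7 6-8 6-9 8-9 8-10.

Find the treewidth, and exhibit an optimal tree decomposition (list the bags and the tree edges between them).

Treewidth 3.
One optimal decomposition is:
Bags: B1 = {5, 6, 8, 9}  B2 = {3, 5, 8, 9}  B3 = {1, 5, 8, 9}  B4 = {1, 5, 8, 10}  B5 = {1, 4, 8, 10}  B6 = {2, 5, 6, 9}  B7 = {2, 5, 6, 7}
Tree: B1–B2, B2–B3, B3–B4, B4–B5, B1–B6, B6–B7

Every bag has size at most 4, so the width is 4 − 1 = 3 and tw(G) ≤ 3. Conversely, {1, 4, 8, 10} is a clique of size 4, and the vertices of any clique must share a bag in every tree decomposition; so some bag has ≥ 4 vertices and tw(G) ≥ 3. Combining the bounds, tw(G) = 3.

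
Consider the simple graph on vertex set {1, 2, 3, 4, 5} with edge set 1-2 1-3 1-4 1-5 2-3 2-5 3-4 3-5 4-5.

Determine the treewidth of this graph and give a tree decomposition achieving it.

Every bag has size at most 4, so the width is 4 − 1 = 3 and tw(G) ≤ 3. For the lower bound, the 4 vertices {1, 2, 3, 5} are pairwise adjacent, and any tree decomposition puts a clique entirely inside one bag — forcing width ≥ 3. Therefore the treewidth is 3.

Treewidth 3.
One optimal decomposition is:
Bags: B1 = {1, 3, 4, 5}  B2 = {1, 2, 3, 5}
Tree: B1–B2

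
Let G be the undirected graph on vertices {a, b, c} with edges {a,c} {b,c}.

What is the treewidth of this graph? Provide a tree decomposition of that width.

The largest bag has 2 vertices, giving width 1; this decomposition certifies tw(G) ≤ 1. Since G has at least one edge (e.g. a–c), it is not an edgeless graph, so tw(G) ≥ 1. The upper and lower bounds meet at 1, so that is the treewidth.

Treewidth 1.
Bags: B1 = {a, c}  B2 = {b, c}
Tree: B1–B2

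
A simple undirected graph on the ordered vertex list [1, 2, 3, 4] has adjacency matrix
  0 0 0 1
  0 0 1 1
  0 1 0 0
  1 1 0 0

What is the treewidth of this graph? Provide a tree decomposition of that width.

The largest bag has 2 vertices, giving width 1; this decomposition certifies tw(G) ≤ 1. Any graph with an edge has treewidth ≥ 1, and G has the edge 1–4. The upper and lower bounds meet at 1, so that is the treewidth.

Treewidth 1.
One such decomposition:
Bags: B1 = {1, 4}  B2 = {2, 4}  B3 = {2, 3}
Tree: B1–B2, B2–B3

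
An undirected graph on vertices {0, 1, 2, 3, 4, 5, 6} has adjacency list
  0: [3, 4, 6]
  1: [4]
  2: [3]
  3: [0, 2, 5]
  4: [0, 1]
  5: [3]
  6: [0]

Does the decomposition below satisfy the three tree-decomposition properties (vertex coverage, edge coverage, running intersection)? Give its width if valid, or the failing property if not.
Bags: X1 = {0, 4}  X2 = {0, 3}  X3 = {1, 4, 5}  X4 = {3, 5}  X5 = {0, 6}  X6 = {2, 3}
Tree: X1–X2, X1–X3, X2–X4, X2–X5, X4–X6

No — bags containing vertex 5 are not connected in the tree.

A tree decomposition must satisfy three properties: every vertex lies in some bag; for every edge, both endpoints lie together in some bag; and for every vertex, the bags containing it form a connected subtree. Here bags containing vertex 5 are not connected in the tree, so the decomposition is invalid.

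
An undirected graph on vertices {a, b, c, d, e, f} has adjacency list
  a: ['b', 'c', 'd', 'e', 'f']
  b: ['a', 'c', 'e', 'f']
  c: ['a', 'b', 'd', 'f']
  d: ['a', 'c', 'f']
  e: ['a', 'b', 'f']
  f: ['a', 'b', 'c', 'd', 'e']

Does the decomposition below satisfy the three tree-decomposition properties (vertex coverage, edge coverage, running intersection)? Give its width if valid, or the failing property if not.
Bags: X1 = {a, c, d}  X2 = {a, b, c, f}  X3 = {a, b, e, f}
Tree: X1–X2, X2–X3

A tree decomposition must satisfy three properties: every vertex lies in some bag; for every edge, both endpoints lie together in some bag; and for every vertex, the bags containing it form a connected subtree. Here edge (f,d) lies in no bag, so the decomposition is invalid.

No — edge (f,d) lies in no bag.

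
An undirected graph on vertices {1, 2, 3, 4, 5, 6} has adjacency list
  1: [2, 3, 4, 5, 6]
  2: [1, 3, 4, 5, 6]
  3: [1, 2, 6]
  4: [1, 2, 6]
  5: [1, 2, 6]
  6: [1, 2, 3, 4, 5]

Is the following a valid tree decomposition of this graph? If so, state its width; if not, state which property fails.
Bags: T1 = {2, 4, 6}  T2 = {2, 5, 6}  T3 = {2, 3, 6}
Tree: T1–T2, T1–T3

No — vertex 1 appears in no bag.

A tree decomposition must satisfy three properties: every vertex lies in some bag; for every edge, both endpoints lie together in some bag; and for every vertex, the bags containing it form a connected subtree. Here vertex 1 appears in no bag, so the decomposition is invalid.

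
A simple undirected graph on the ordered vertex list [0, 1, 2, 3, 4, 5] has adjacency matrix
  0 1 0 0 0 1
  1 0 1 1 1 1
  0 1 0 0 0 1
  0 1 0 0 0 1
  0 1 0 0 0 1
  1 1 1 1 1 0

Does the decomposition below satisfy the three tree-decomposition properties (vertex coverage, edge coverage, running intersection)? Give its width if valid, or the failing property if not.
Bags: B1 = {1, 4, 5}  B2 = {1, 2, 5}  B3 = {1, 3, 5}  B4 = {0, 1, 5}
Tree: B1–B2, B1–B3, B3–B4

Yes; width 2.

Checking the three conditions: (i) the bags cover all of {0, 1, 2, 3, 4, 5}; (ii) for each edge, some bag contains both endpoints; (iii) the bags containing any fixed vertex form a subtree. All hold, so the decomposition is valid with width 3 − 1 = 2.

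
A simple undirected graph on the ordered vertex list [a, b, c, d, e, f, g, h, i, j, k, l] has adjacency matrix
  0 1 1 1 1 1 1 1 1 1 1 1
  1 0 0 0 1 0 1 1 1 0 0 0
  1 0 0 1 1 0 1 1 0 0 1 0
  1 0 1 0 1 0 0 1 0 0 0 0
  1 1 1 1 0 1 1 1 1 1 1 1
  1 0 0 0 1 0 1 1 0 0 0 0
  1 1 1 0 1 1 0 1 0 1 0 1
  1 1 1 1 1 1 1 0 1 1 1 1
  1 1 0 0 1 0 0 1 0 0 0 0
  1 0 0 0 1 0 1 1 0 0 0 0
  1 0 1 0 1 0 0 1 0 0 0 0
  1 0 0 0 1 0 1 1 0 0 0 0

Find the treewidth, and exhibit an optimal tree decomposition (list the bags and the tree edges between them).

The largest bag has 5 vertices, giving width 4; this decomposition certifies tw(G) ≤ 4. Conversely, {a, c, d, e, h} is a clique of size 5, and the vertices of any clique must share a bag in every tree decomposition; so some bag has ≥ 5 vertices and tw(G) ≥ 4. The upper and lower bounds meet at 4, so that is the treewidth.

Treewidth 4.
One such decomposition:
Bags: B1 = {a, c, e, g, h}  B2 = {a, e, g, h, l}  B3 = {a, e, g, h, j}  B4 = {a, b, e, g, h}  B5 = {a, b, e, h, i}  B6 = {a, c, d, e, h}  B7 = {a, e, f, g, h}  B8 = {a, c, e, h, k}
Tree: B1–B2, B2–B3, B3–B4, B4–B5, B1–B6, B2–B7, B6–B8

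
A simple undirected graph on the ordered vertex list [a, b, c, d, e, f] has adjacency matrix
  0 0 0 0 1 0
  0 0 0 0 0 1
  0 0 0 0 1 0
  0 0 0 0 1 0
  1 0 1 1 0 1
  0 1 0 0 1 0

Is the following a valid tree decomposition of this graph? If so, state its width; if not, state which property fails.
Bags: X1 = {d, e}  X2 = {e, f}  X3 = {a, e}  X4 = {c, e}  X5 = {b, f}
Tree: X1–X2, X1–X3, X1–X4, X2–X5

Checking the three conditions: (i) the bags cover all of {a, b, c, d, e, f}; (ii) for each edge, some bag contains both endpoints; (iii) the bags containing any fixed vertex form a subtree. All hold, so the decomposition is valid with width 2 − 1 = 1.

Yes; width 1.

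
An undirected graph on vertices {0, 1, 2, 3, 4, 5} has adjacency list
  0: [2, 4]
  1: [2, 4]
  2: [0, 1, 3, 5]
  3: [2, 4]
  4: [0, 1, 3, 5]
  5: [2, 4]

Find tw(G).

A width-2 tree decomposition is:
Bags: B1 = {2, 4, 5}  B2 = {0, 2, 4}  B3 = {1, 2, 4}  B4 = {2, 3, 4}
Tree: B1–B2, B2–B3, B3–B4
Each bag holds 3 vertices, so the decomposition has width 2, which upper-bounds the treewidth. For the lower bound, G contains the cycle 4–5–2–0–4, so G is not a forest; only forests have treewidth ≤ 1, hence tw(G) ≥ 2. The upper and lower bounds meet at 2, so that is the treewidth.

2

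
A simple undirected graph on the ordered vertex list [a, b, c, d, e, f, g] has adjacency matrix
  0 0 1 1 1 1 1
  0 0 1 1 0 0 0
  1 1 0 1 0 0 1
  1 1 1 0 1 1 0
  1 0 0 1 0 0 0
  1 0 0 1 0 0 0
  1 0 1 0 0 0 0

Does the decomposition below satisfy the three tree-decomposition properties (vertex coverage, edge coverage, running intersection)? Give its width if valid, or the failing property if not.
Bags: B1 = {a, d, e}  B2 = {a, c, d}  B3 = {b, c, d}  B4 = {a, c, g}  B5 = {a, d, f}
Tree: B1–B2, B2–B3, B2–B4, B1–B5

Yes; width 2.

Vertex coverage: the bags together contain {a, b, c, d, e, f, g}, the full vertex set. Edge coverage: each edge of G has both endpoints in at least one bag. Running intersection: for every vertex, the bags containing it form a connected subtree. All three properties hold, so this is a valid tree decomposition of width max|bag| − 1 = 2, and hence tw(G) ≤ 2.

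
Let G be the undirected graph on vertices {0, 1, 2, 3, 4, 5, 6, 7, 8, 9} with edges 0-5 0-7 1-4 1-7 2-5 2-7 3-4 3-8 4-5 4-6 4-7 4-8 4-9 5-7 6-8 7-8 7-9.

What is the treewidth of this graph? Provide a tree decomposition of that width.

Every bag has size at most 3, so the width is 3 − 1 = 2 and tw(G) ≤ 2. For the lower bound, the 3 vertices {0, 5, 7} are pairwise adjacent, and any tree decomposition puts a clique entirely inside one bag — forcing width ≥ 2. The upper and lower bounds meet at 2, so that is the treewidth.

Treewidth 2.
Bags: B1 = {0, 5, 7}  B2 = {4, 5, 7}  B3 = {2, 5, 7}  B4 = {4, 7, 8}  B5 = {4, 7, 9}  B6 = {3, 4, 8}  B7 = {4, 6, 8}  B8 = {1, 4, 7}
Tree: B1–B2, B1–B3, B2–B4, B2–B5, B4–B6, B4–B7, B4–B8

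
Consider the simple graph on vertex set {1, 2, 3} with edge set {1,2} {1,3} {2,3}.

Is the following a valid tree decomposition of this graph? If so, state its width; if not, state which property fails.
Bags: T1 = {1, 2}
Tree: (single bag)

A tree decomposition must satisfy three properties: every vertex lies in some bag; for every edge, both endpoints lie together in some bag; and for every vertex, the bags containing it form a connected subtree. Here vertex 3 appears in no bag, so the decomposition is invalid.

No — vertex 3 appears in no bag.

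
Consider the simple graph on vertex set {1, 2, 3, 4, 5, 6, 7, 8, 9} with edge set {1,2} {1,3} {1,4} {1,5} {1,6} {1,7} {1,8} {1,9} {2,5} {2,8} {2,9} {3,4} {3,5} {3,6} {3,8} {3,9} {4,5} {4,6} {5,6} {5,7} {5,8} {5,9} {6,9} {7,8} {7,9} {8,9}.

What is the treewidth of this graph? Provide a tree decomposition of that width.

The largest bag has 5 vertices, giving width 4; this decomposition certifies tw(G) ≤ 4. Conversely, {1, 2, 5, 8, 9} is a clique of size 5, and the vertices of any clique must share a bag in every tree decomposition; so some bag has ≥ 5 vertices and tw(G) ≥ 4. The upper and lower bounds meet at 4, so that is the treewidth.

Treewidth 4.
Bags: B1 = {1, 3, 5, 6, 9}  B2 = {1, 3, 5, 8, 9}  B3 = {1, 2, 5, 8, 9}  B4 = {1, 5, 7, 8, 9}  B5 = {1, 3, 4, 5, 6}
Tree: B1–B2, B2–B3, B2–B4, B1–B5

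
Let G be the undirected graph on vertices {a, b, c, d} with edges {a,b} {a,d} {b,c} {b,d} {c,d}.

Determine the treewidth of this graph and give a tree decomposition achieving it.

Treewidth 2.
One optimal decomposition is:
Bags: B1 = {a, b, d}  B2 = {b, c, d}
Tree: B1–B2

The largest bag has 3 vertices, giving width 2; this decomposition certifies tw(G) ≤ 2. On the other hand G contains the 3-clique {b, c, d}. A clique must lie in a single bag of any decomposition, so no decomposition can have width below 2. The upper and lower bounds meet at 2, so that is the treewidth.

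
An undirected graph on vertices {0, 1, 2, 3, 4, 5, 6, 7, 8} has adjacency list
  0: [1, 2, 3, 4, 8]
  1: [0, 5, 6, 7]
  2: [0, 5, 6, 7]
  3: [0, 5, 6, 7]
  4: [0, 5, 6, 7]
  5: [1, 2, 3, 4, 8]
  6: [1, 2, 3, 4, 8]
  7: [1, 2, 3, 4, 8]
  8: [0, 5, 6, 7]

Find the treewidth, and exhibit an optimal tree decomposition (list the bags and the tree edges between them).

Every bag has size at most 5, so the width is 5 − 1 = 4 and tw(G) ≤ 4. For the lower bound: the 5 vertex sets {0,8}, {3,6}, {4,7}, {5}, {1} are disjoint, each induces a connected subgraph, and every pair is joined by at least one edge of G. Contracting each set to a single vertex therefore yields K_{5} as a minor, and since treewidth is minor-monotone, tw(G) ≥ tw(K_{5}) = 4. Hence tw(G) = 4 exactly.

Treewidth 4.
Bags: B1 = {0, 5, 6, 7, 8}  B2 = {0, 3, 5, 6, 7}  B3 = {0, 4, 5, 6, 7}  B4 = {0, 1, 5, 6, 7}  B5 = {0, 2, 5, 6, 7}
Tree: B1–B2, B2–B3, B3–B4, B4–B5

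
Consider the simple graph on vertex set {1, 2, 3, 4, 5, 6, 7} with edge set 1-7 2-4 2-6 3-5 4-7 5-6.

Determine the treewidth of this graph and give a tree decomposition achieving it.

Treewidth 1.
One such decomposition:
Bags: B1 = {1, 7}  B2 = {4, 7}  B3 = {2, 4}  B4 = {2, 6}  B5 = {5, 6}  B6 = {3, 5}
Tree: B1–B2, B2–B3, B3–B4, B4–B5, B5–B6

Every bag has size at most 2, so the width is 2 − 1 = 1 and tw(G) ≤ 1. Any graph with an edge has treewidth ≥ 1, and G has the edge 1–7. The upper and lower bounds meet at 1, so that is the treewidth.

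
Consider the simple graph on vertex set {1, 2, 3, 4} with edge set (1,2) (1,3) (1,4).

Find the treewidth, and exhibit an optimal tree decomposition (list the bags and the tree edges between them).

Each bag holds 2 vertices, so the decomposition has width 1, which upper-bounds the treewidth. Any graph with an edge has treewidth ≥ 1, and G has the edge 1–4. Hence tw(G) = 1 exactly.

Treewidth 1.
One optimal decomposition is:
Bags: B1 = {1, 4}  B2 = {1, 3}  B3 = {1, 2}
Tree: B1–B2, B1–B3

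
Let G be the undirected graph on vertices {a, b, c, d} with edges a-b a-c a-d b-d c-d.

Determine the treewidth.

2

A width-2 tree decomposition is:
Bags: B1 = {a, b, d}  B2 = {a, c, d}
Tree: B1–B2
The largest bag has 3 vertices, giving width 2; this decomposition certifies tw(G) ≤ 2. Conversely, {a, c, d} is a clique of size 3, and the vertices of any clique must share a bag in every tree decomposition; so some bag has ≥ 3 vertices and tw(G) ≥ 2. Combining the bounds, tw(G) = 2.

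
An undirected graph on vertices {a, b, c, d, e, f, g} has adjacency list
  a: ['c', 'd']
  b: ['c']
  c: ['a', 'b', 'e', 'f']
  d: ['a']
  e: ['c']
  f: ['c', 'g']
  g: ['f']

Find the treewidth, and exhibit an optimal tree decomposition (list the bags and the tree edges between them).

Treewidth 1.
One such decomposition:
Bags: B1 = {c, e}  B2 = {c, f}  B3 = {a, c}  B4 = {b, c}  B5 = {a, d}  B6 = {f, g}
Tree: B1–B2, B1–B3, B3–B4, B3–B5, B2–B6

The largest bag has 2 vertices, giving width 1; this decomposition certifies tw(G) ≤ 1. G has an edge, so its treewidth is at least 1. Therefore the treewidth is 1.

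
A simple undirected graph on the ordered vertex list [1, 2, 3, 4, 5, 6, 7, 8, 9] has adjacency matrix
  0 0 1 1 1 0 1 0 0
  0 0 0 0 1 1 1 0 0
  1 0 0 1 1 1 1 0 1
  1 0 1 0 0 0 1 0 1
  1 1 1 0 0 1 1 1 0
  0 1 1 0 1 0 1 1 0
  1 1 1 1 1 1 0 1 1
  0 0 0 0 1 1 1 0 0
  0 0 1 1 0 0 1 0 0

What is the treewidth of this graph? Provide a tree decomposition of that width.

Treewidth 3.
Bags: B1 = {3, 5, 6, 7}  B2 = {2, 5, 6, 7}  B3 = {1, 3, 5, 7}  B4 = {1, 3, 4, 7}  B5 = {5, 6, 7, 8}  B6 = {3, 4, 7, 9}
Tree: B1–B2, B1–B3, B3–B4, B2–B5, B4–B6

The largest bag has 4 vertices, giving width 3; this decomposition certifies tw(G) ≤ 3. Conversely, {5, 6, 7, 8} is a clique of size 4, and the vertices of any clique must share a bag in every tree decomposition; so some bag has ≥ 4 vertices and tw(G) ≥ 3. Therefore the treewidth is 3.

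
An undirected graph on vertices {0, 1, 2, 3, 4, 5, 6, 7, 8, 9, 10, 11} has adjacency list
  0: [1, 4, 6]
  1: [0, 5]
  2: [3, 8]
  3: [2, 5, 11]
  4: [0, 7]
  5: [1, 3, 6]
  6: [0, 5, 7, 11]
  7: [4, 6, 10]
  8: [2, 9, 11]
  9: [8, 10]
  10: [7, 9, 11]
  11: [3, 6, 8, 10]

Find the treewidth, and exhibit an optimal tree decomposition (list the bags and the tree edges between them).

Treewidth 3.
Bags: B1 = {0, 1, 4, 7}  B2 = {0, 1, 6, 7}  B3 = {1, 5, 6, 7}  B4 = {5, 6, 7, 10}  B5 = {5, 6, 10, 11}  B6 = {3, 5, 10, 11}  B7 = {3, 9, 10, 11}  B8 = {3, 8, 9, 11}  B9 = {2, 3, 8, 9}
Tree: B1–B2, B2–B3, B3–B4, B4–B5, B5–B6, B6–B7, B7–B8, B8–B9

Every bag has size at most 4, so the width is 4 − 1 = 3 and tw(G) ≤ 3. For the lower bound: the 4 vertex sets {0,1,4}, {7}, {6}, {3,5,10,11} are disjoint, each induces a connected subgraph, and every pair is joined by at least one edge of G. Contracting each set to a single vertex therefore yields K_{4} as a minor, and since treewidth is minor-monotone, tw(G) ≥ tw(K_{4}) = 3. Hence tw(G) = 3 exactly.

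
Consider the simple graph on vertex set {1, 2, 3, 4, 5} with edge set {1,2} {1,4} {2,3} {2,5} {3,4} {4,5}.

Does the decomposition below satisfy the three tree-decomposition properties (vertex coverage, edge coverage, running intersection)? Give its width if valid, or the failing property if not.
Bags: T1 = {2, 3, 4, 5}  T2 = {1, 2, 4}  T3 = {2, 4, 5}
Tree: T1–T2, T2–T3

A tree decomposition must satisfy three properties: every vertex lies in some bag; for every edge, both endpoints lie together in some bag; and for every vertex, the bags containing it form a connected subtree. Here bags containing vertex 5 are not connected in the tree, so the decomposition is invalid.

No — bags containing vertex 5 are not connected in the tree.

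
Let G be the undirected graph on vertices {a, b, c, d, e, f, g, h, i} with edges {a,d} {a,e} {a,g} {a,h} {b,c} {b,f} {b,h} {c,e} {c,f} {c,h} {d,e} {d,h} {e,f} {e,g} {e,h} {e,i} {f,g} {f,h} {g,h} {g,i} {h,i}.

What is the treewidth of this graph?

A width-3 tree decomposition is:
Bags: B1 = {e, g, h, i}  B2 = {e, f, g, h}  B3 = {c, e, f, h}  B4 = {a, e, g, h}  B5 = {a, d, e, h}  B6 = {b, c, f, h}
Tree: B1–B2, B2–B3, B2–B4, B4–B5, B3–B6
Every bag has size at most 4, so the width is 4 − 1 = 3 and tw(G) ≤ 3. On the other hand G contains the 4-clique {a, d, e, h}. A clique must lie in a single bag of any decomposition, so no decomposition can have width below 3. Hence tw(G) = 3 exactly.

3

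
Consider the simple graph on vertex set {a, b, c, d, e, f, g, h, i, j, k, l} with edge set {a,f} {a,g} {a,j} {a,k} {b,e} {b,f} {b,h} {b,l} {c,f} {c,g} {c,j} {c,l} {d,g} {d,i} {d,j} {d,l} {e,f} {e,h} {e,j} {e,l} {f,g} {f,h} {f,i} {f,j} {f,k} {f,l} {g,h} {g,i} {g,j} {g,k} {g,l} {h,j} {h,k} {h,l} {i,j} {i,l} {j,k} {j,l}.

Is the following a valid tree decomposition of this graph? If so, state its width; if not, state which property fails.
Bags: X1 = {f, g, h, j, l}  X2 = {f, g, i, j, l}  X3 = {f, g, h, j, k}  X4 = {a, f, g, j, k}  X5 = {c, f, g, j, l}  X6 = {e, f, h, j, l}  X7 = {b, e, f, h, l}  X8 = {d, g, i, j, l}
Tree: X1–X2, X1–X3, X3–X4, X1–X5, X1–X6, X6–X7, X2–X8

Yes; width 4.

Every vertex of G appears in some bag (union = {a, b, c, d, e, f, g, h, i, j, k, l}); every edge is covered by a bag; and for each vertex v the set of bags containing v is connected in the bag tree. The decomposition is therefore valid. The largest bag has 5 vertices, so the width is 4.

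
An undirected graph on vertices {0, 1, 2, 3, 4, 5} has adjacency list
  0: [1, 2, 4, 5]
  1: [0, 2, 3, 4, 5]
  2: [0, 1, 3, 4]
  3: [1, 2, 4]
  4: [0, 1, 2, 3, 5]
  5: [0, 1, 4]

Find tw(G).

3

A width-3 tree decomposition is:
Bags: B1 = {1, 2, 3, 4}  B2 = {0, 1, 2, 4}  B3 = {0, 1, 4, 5}
Tree: B1–B2, B2–B3
The largest bag has 4 vertices, giving width 3; this decomposition certifies tw(G) ≤ 3. Conversely, {0, 1, 2, 4} is a clique of size 4, and the vertices of any clique must share a bag in every tree decomposition; so some bag has ≥ 4 vertices and tw(G) ≥ 3. The upper and lower bounds meet at 3, so that is the treewidth.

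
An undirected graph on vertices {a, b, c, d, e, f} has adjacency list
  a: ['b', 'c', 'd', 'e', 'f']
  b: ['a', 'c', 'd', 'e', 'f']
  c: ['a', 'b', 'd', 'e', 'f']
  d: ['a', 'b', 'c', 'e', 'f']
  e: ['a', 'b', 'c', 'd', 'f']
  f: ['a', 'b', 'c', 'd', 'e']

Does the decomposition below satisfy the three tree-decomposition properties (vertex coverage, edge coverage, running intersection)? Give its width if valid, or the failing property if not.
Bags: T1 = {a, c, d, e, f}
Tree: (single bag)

No — vertex b appears in no bag.

A tree decomposition must satisfy three properties: every vertex lies in some bag; for every edge, both endpoints lie together in some bag; and for every vertex, the bags containing it form a connected subtree. Here vertex b appears in no bag, so the decomposition is invalid.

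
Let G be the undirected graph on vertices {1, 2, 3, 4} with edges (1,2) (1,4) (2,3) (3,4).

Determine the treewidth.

2

A width-2 tree decomposition is:
Bags: B1 = {1, 2, 3}  B2 = {1, 3, 4}
Tree: B1–B2
Each bag holds 3 vertices, so the decomposition has width 2, which upper-bounds the treewidth. Since 3–2–1–4–3 is a cycle in G, G is not acyclic. Forests are exactly the graphs of treewidth ≤ 1, so tw(G) ≥ 2. Hence tw(G) = 2 exactly.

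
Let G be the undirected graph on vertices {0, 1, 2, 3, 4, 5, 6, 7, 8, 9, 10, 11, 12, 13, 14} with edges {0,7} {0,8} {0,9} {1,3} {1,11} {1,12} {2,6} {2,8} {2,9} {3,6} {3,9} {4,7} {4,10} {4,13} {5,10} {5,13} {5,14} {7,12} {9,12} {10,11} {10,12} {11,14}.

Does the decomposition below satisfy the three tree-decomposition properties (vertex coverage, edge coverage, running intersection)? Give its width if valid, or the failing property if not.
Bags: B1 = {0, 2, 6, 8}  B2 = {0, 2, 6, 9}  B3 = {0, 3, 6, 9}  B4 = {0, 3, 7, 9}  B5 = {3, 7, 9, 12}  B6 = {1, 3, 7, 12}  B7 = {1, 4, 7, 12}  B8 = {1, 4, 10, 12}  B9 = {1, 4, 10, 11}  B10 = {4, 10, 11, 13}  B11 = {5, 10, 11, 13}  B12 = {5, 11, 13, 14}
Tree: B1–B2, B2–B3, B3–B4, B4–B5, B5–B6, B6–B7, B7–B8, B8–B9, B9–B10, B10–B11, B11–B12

Yes; width 3.

Checking the three conditions: (i) the bags cover all of {0, 1, 2, 3, 4, 5, 6, 7, 8, 9, 10, 11, 12, 13, 14}; (ii) for each edge, some bag contains both endpoints; (iii) the bags containing any fixed vertex form a subtree. All hold, so the decomposition is valid with width 4 − 1 = 3.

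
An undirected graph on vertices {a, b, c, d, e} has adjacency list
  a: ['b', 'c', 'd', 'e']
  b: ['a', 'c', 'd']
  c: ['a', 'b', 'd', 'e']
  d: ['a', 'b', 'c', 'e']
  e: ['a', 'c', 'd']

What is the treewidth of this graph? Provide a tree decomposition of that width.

Every bag has size at most 4, so the width is 4 − 1 = 3 and tw(G) ≤ 3. On the other hand G contains the 4-clique {a, c, d, e}. A clique must lie in a single bag of any decomposition, so no decomposition can have width below 3. Combining the bounds, tw(G) = 3.

Treewidth 3.
One optimal decomposition is:
Bags: B1 = {a, b, c, d}  B2 = {a, c, d, e}
Tree: B1–B2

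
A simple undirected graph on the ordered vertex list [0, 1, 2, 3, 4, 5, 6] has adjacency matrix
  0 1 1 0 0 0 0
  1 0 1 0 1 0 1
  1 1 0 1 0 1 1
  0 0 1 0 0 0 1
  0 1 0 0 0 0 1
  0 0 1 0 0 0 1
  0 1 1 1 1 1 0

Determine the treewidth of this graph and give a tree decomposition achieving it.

Treewidth 2.
One optimal decomposition is:
Bags: B1 = {2, 3, 6}  B2 = {1, 2, 6}  B3 = {2, 5, 6}  B4 = {0, 1, 2}  B5 = {1, 4, 6}
Tree: B1–B2, B2–B3, B2–B4, B2–B5

Each bag holds 3 vertices, so the decomposition has width 2, which upper-bounds the treewidth. Conversely, {0, 1, 2} is a clique of size 3, and the vertices of any clique must share a bag in every tree decomposition; so some bag has ≥ 3 vertices and tw(G) ≥ 2. Therefore the treewidth is 2.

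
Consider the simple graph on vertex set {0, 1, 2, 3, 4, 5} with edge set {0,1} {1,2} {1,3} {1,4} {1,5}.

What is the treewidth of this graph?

1

A width-1 tree decomposition is:
Bags: B1 = {0, 1}  B2 = {1, 3}  B3 = {1, 2}  B4 = {1, 5}  B5 = {1, 4}
Tree: B1–B2, B1–B3, B2–B4, B4–B5
The largest bag has 2 vertices, giving width 1; this decomposition certifies tw(G) ≤ 1. Any graph with an edge has treewidth ≥ 1, and G has the edge 1–0. The upper and lower bounds meet at 1, so that is the treewidth.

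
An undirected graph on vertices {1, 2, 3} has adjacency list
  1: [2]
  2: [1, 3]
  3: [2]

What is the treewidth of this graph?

1

A width-1 tree decomposition is:
Bags: B1 = {1, 2}  B2 = {2, 3}
Tree: B1–B2
The largest bag has 2 vertices, giving width 1; this decomposition certifies tw(G) ≤ 1. G has an edge, so its treewidth is at least 1. Combining the bounds, tw(G) = 1.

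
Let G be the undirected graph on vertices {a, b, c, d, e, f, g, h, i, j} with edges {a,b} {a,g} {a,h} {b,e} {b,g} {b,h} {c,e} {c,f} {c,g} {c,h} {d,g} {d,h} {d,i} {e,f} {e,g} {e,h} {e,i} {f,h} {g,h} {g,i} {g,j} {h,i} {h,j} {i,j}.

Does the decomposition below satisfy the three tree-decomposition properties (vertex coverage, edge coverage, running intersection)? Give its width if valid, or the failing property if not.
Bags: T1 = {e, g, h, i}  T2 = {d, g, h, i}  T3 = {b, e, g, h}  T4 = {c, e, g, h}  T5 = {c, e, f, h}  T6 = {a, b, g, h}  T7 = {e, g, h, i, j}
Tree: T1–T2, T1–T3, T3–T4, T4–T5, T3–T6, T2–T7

No — bags containing vertex e are not connected in the tree.

A tree decomposition must satisfy three properties: every vertex lies in some bag; for every edge, both endpoints lie together in some bag; and for every vertex, the bags containing it form a connected subtree. Here bags containing vertex e are not connected in the tree, so the decomposition is invalid.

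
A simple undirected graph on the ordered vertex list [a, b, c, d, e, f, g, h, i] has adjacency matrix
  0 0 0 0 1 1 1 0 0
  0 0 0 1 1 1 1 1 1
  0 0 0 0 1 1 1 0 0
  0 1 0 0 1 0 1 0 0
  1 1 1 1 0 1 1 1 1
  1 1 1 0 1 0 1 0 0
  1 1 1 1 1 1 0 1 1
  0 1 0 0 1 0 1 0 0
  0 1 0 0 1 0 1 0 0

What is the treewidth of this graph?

A width-3 tree decomposition is:
Bags: B1 = {b, e, f, g}  B2 = {a, e, f, g}  B3 = {b, e, g, h}  B4 = {c, e, f, g}  B5 = {b, d, e, g}  B6 = {b, e, g, i}
Tree: B1–B2, B1–B3, B1–B4, B3–B5, B5–B6
Every bag has size at most 4, so the width is 4 − 1 = 3 and tw(G) ≤ 3. On the other hand G contains the 4-clique {c, e, f, g}. A clique must lie in a single bag of any decomposition, so no decomposition can have width below 3. Therefore the treewidth is 3.

3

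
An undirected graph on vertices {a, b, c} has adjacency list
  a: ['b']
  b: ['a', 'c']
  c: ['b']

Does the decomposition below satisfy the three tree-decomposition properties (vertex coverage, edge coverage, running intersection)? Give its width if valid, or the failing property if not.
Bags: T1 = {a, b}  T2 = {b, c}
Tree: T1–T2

Yes; width 1.

Every vertex of G appears in some bag (union = {a, b, c}); every edge is covered by a bag; and for each vertex v the set of bags containing v is connected in the bag tree. The decomposition is therefore valid. The largest bag has 2 vertices, so the width is 1.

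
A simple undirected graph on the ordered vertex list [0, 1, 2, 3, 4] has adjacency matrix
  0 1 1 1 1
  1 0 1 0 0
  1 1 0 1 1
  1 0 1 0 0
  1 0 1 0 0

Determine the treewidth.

2

A width-2 tree decomposition is:
Bags: B1 = {0, 2, 3}  B2 = {0, 2, 4}  B3 = {0, 1, 2}
Tree: B1–B2, B1–B3
Every bag has size at most 3, so the width is 3 − 1 = 2 and tw(G) ≤ 2. On the other hand G contains the 3-clique {0, 1, 2}. A clique must lie in a single bag of any decomposition, so no decomposition can have width below 2. Therefore the treewidth is 2.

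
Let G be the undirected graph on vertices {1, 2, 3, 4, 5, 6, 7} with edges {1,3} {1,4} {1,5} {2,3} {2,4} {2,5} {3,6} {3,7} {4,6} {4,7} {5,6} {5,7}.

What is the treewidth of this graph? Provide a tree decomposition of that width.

Treewidth 3.
One such decomposition:
Bags: B1 = {1, 3, 4, 5}  B2 = {3, 4, 5, 6}  B3 = {3, 4, 5, 7}  B4 = {2, 3, 4, 5}
Tree: B1–B2, B2–B3, B3–B4

Each bag holds 4 vertices, so the decomposition has width 3, which upper-bounds the treewidth. For the lower bound: the 4 vertex sets {1,4}, {5,6}, {3}, {7} are disjoint, each induces a connected subgraph, and every pair is joined by at least one edge of G. Contracting each set to a single vertex therefore yields K_{4} as a minor, and since treewidth is minor-monotone, tw(G) ≥ tw(K_{4}) = 3. The upper and lower bounds meet at 3, so that is the treewidth.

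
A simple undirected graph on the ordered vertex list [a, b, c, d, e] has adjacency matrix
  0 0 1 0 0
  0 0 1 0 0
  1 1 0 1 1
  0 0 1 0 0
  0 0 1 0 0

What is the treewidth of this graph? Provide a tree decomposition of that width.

Treewidth 1.
Bags: B1 = {b, c}  B2 = {a, c}  B3 = {c, e}  B4 = {c, d}
Tree: B1–B2, B2–B3, B1–B4

Each bag holds 2 vertices, so the decomposition has width 1, which upper-bounds the treewidth. Any graph with an edge has treewidth ≥ 1, and G has the edge b–c. Hence tw(G) = 1 exactly.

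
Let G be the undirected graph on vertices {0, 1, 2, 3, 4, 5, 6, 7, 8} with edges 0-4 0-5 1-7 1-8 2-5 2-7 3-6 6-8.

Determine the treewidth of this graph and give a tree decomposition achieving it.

Treewidth 1.
One optimal decomposition is:
Bags: B1 = {3, 6}  B2 = {6, 8}  B3 = {1, 8}  B4 = {1, 7}  B5 = {2, 7}  B6 = {2, 5}  B7 = {0, 5}  B8 = {0, 4}
Tree: B1–B2, B2–B3, B3–B4, B4–B5, B5–B6, B6–B7, B7–B8

Every bag has size at most 2, so the width is 2 − 1 = 1 and tw(G) ≤ 1. Any graph with an edge has treewidth ≥ 1, and G has the edge 3–6. Hence tw(G) = 1 exactly.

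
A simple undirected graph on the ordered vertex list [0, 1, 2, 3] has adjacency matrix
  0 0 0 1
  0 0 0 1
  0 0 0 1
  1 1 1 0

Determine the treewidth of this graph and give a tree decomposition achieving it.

Every bag has size at most 2, so the width is 2 − 1 = 1 and tw(G) ≤ 1. Any graph with an edge has treewidth ≥ 1, and G has the edge 3–0. Hence tw(G) = 1 exactly.

Treewidth 1.
One optimal decomposition is:
Bags: B1 = {0, 3}  B2 = {1, 3}  B3 = {2, 3}
Tree: B1–B2, B1–B3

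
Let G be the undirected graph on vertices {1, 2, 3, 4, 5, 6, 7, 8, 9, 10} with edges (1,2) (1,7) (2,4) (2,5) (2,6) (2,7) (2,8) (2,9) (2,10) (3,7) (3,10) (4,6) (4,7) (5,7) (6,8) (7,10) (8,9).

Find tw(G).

2

A width-2 tree decomposition is:
Bags: B1 = {2, 4, 6}  B2 = {2, 4, 7}  B3 = {2, 7, 10}  B4 = {1, 2, 7}  B5 = {3, 7, 10}  B6 = {2, 6, 8}  B7 = {2, 5, 7}  B8 = {2, 8, 9}
Tree: B1–B2, B2–B3, B2–B4, B3–B5, B1–B6, B4–B7, B6–B8
Every bag has size at most 3, so the width is 3 − 1 = 2 and tw(G) ≤ 2. For the lower bound, the 3 vertices {2, 8, 9} are pairwise adjacent, and any tree decomposition puts a clique entirely inside one bag — forcing width ≥ 2. The upper and lower bounds meet at 2, so that is the treewidth.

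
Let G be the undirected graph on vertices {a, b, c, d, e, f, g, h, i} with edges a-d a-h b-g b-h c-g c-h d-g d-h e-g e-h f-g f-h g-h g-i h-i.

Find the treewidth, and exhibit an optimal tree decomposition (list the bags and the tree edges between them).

Treewidth 2.
One optimal decomposition is:
Bags: B1 = {a, d, h}  B2 = {d, g, h}  B3 = {g, h, i}  B4 = {f, g, h}  B5 = {b, g, h}  B6 = {c, g, h}  B7 = {e, g, h}
Tree: B1–B2, B2–B3, B3–B4, B3–B5, B2–B6, B6–B7

Every bag has size at most 3, so the width is 3 − 1 = 2 and tw(G) ≤ 2. Conversely, {d, g, h} is a clique of size 3, and the vertices of any clique must share a bag in every tree decomposition; so some bag has ≥ 3 vertices and tw(G) ≥ 2. Combining the bounds, tw(G) = 2.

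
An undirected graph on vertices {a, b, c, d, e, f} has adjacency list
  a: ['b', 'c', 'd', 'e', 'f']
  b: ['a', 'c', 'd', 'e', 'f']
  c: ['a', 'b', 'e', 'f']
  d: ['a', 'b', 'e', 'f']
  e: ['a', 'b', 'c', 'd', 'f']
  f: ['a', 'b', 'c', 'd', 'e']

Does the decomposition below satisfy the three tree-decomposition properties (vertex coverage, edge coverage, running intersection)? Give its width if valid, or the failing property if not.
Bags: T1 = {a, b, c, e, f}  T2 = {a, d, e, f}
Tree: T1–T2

No — edge (b,d) lies in no bag.

A tree decomposition must satisfy three properties: every vertex lies in some bag; for every edge, both endpoints lie together in some bag; and for every vertex, the bags containing it form a connected subtree. Here edge (b,d) lies in no bag, so the decomposition is invalid.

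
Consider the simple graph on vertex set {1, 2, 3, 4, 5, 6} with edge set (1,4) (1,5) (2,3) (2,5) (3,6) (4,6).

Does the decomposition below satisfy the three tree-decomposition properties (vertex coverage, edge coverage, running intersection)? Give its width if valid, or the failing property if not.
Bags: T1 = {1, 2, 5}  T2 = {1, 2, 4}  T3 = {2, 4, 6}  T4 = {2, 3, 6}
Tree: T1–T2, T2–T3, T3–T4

Vertex coverage: the bags together contain {1, 2, 3, 4, 5, 6}, the full vertex set. Edge coverage: each edge of G has both endpoints in at least one bag. Running intersection: for every vertex, the bags containing it form a connected subtree. All three properties hold, so this is a valid tree decomposition of width max|bag| − 1 = 2, and hence tw(G) ≤ 2.

Yes; width 2.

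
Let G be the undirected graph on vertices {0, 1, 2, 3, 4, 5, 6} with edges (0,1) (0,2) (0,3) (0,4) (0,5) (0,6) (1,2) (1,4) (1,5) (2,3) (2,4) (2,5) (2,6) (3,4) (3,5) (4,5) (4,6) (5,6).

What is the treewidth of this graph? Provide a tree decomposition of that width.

The largest bag has 5 vertices, giving width 4; this decomposition certifies tw(G) ≤ 4. On the other hand G contains the 5-clique {0, 1, 2, 4, 5}. A clique must lie in a single bag of any decomposition, so no decomposition can have width below 4. Combining the bounds, tw(G) = 4.

Treewidth 4.
One such decomposition:
Bags: B1 = {0, 2, 4, 5, 6}  B2 = {0, 1, 2, 4, 5}  B3 = {0, 2, 3, 4, 5}
Tree: B1–B2, B2–B3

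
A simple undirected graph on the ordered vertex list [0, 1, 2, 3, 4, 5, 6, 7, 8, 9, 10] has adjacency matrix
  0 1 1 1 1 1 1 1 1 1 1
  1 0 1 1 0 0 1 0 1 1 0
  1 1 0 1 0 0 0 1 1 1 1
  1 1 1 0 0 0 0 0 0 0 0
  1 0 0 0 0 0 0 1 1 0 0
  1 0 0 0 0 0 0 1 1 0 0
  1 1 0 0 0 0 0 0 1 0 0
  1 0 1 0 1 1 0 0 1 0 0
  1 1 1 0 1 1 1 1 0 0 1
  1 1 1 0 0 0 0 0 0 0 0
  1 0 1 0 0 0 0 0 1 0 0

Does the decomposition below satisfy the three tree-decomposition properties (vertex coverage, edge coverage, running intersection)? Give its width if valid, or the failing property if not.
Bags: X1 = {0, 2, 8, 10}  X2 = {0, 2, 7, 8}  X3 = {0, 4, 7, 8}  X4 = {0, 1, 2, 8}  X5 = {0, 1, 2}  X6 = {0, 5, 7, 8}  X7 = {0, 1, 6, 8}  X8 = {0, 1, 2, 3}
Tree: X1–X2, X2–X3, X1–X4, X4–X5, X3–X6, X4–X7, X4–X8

No — vertex 9 appears in no bag.

A tree decomposition must satisfy three properties: every vertex lies in some bag; for every edge, both endpoints lie together in some bag; and for every vertex, the bags containing it form a connected subtree. Here vertex 9 appears in no bag, so the decomposition is invalid.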